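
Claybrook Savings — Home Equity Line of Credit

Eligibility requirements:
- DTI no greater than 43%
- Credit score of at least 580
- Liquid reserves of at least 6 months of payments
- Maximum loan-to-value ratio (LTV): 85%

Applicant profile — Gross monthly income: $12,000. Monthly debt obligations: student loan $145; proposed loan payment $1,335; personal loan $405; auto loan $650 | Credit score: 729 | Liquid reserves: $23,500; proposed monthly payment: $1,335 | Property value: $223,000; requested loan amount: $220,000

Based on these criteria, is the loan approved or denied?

Denied

Total monthly debts = (145 + 1,335 + 405 + 650) = 2,535. DTI = 2,535/12,000 = 21.1% ≤ 43%
Credit score 729 ≥ 580 (meets)
Reserves = 23,500/1,335 = 17.6 months ≥ 6
LTV: 220,000 ÷ 223,000 = 98.7%, exceeds 85% cap
Fails on LTV.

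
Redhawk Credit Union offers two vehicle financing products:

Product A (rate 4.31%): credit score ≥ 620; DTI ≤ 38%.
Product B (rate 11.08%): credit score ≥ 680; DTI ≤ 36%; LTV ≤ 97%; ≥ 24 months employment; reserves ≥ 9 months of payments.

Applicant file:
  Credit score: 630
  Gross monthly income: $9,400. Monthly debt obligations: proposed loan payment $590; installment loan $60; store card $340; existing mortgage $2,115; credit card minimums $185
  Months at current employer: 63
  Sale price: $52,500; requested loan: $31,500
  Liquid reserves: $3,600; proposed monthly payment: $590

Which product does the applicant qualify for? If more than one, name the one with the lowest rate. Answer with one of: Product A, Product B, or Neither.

Total debts = (590 + 60 + 340 + 2,115 + 185) = 3,290; DTI = 3,290/9,400 = 35%.
LTV = 31,500/52,500 = 60%.
Reserves = 3,600/590 = 6.1 months.
Product A: score 630 ≥ 620; DTI 35% ≤ 38% → qualifies.
Product B: score 630 < 680; DTI 35% ≤ 36%; LTV 60% ≤ 97%; employment 63 ≥ 24 mo; reserves 6.1 < 9 mo → does not qualify.

Product A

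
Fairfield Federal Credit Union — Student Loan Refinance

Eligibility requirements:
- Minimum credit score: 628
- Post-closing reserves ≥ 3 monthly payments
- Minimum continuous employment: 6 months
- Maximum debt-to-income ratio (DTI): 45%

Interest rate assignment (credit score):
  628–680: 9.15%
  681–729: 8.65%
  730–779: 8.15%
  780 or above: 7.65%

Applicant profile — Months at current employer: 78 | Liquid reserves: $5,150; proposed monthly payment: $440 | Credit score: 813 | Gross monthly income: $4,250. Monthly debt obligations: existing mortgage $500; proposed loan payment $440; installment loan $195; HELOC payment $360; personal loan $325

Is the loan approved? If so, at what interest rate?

Approved at 7.65%

Credit score 813 ≥ 628 (meets minimum)
Reserves = 5,150/440 = 11.7 months ≥ 3
Total monthly debts = (500 + 440 + 195 + 360 + 325) = 1,820. DTI: 1,820 ÷ 4,250 = 42.8%, within the 45% cap
Employment 78 ≥ 6 months
All requirements met. Score 813 falls in the 780 or above tier → 7.65%.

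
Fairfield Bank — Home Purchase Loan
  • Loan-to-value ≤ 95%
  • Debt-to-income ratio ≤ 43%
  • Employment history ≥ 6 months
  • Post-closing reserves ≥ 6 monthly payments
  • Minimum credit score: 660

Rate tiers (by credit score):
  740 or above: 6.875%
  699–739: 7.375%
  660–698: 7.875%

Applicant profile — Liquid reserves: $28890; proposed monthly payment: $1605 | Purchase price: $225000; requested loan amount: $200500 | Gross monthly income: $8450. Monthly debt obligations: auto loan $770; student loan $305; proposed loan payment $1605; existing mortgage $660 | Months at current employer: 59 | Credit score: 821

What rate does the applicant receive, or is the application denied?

Credit score 821 ≥ 660 (meets minimum)
Reserves: 28,890 ÷ 1,605 = 18.0 months (meets 6-month minimum)
Loan-to-value = 200,500/225,000 = 89.1% — pass (95% max)
Total monthly debts = (770 + 305 + 1,605 + 660) = 3,340. Debt-to-income = 3,340/8,450 = 39.5% — meets 43% limit
Employment 59 ≥ 6 months
All requirements met. Score 821 falls in the 740 or above tier → 6.875%.

Approved at 6.875%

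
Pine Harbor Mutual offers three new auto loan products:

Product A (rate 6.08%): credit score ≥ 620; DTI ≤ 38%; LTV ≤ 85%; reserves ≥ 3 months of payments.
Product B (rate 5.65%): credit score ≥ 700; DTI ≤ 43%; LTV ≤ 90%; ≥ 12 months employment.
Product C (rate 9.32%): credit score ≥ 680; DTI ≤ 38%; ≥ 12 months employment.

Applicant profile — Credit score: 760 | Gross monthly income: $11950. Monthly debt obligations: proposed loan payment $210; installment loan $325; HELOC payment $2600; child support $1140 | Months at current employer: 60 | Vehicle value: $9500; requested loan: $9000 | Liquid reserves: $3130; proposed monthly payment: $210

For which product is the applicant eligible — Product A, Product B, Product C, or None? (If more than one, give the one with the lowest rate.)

Total debts = (210 + 325 + 2,600 + 1,140) = 4,275; DTI = 4,275/11,950 = 35.8%.
LTV = 9,000/9,500 = 94.7%.
Reserves = 3,130/210 = 14.9 months.
Product A: score 760 ≥ 620; DTI 35.8% ≤ 38%; LTV 94.7% > 85%; reserves 14.9 ≥ 3 mo → does not qualify.
Product B: score 760 ≥ 700; DTI 35.8% ≤ 43%; LTV 94.7% > 90%; employment 60 ≥ 12 mo → does not qualify.
Product C: score 760 ≥ 680; DTI 35.8% ≤ 38%; employment 60 ≥ 12 mo → qualifies.

Product C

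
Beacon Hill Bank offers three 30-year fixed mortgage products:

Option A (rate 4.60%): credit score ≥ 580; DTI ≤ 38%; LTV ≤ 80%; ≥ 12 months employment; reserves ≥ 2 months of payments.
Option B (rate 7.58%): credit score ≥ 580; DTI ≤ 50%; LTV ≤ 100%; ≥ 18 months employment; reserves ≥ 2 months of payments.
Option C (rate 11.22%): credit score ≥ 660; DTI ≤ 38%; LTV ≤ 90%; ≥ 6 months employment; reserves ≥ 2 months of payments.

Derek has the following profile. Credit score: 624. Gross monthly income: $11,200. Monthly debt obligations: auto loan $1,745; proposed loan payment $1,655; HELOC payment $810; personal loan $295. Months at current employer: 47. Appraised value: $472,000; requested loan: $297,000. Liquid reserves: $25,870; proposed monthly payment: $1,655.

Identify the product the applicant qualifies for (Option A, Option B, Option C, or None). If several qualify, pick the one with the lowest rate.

Total debts = (1,745 + 1,655 + 810 + 295) = 4,505; DTI = 4,505/11,200 = 40.2%.
LTV = 297,000/472,000 = 62.9%.
Reserves = 25,870/1,655 = 15.6 months.
Option A: score 624 ≥ 580; DTI 40.2% > 38%; LTV 62.9% ≤ 80%; employment 47 ≥ 12 mo; reserves 15.6 ≥ 2 mo → does not qualify.
Option B: score 624 ≥ 580; DTI 40.2% ≤ 50%; LTV 62.9% ≤ 100%; employment 47 ≥ 18 mo; reserves 15.6 ≥ 2 mo → qualifies.
Option C: score 624 < 660; DTI 40.2% > 38%; LTV 62.9% ≤ 90%; employment 47 ≥ 6 mo; reserves 15.6 ≥ 2 mo → does not qualify.

Option B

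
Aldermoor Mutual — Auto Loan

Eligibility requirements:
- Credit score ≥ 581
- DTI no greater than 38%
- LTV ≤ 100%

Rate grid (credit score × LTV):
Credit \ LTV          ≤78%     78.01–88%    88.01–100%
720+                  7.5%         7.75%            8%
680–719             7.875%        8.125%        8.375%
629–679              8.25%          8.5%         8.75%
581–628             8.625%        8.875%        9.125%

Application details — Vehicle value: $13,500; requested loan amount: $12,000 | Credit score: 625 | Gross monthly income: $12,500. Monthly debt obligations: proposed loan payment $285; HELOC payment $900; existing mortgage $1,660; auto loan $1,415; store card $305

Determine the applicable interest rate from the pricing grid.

Credit score 625 ≥ 581; Total monthly debts = (285 + 900 + 1,660 + 1,415 + 305) = 4,565. Debt-to-income = 4,565/12,500 = 36.5% — meets 38% limit
LTV = 12,000/13,500 = 88.9% ≤ 100%
Credit 625 → row 581–628; LTV 88.9% → column 88.01–100%. Grid cell → 9.125%.

9.125%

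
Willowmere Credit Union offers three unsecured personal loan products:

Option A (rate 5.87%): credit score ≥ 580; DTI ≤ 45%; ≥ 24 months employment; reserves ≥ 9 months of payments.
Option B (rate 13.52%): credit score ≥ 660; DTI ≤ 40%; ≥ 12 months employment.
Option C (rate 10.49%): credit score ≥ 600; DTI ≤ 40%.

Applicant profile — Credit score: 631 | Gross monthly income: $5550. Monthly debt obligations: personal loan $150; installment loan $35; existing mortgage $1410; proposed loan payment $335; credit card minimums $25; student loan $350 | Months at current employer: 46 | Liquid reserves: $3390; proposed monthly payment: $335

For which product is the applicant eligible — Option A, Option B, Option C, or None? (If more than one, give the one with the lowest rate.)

Total debts = (150 + 35 + 1,410 + 335 + 25 + 350) = 2,305; DTI = 2,305/5,550 = 41.5%.
Reserves = 3,390/335 = 10.1 months.
Option A: score 631 ≥ 580; DTI 41.5% ≤ 45%; employment 46 ≥ 24 mo; reserves 10.1 ≥ 9 mo → qualifies.
Option B: score 631 < 660; DTI 41.5% > 40%; employment 46 ≥ 12 mo → does not qualify.
Option C: score 631 ≥ 600; DTI 41.5% > 40% → does not qualify.

Option A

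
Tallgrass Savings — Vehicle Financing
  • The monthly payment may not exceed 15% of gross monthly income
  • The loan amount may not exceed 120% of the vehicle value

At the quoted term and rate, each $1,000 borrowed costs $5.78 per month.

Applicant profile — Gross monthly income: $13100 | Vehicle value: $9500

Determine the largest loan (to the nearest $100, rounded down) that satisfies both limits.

Payment cap: 15% × $13,100 = $1,965/month.
At $5.78 per $1,000, that supports 1,965/5.78 × 1,000 ≈ $339,965 → $339,900.
LTV cap: 120% × $9,500 = $11,400 → $11,400.
Binding constraint: loan-to-value.

$11,400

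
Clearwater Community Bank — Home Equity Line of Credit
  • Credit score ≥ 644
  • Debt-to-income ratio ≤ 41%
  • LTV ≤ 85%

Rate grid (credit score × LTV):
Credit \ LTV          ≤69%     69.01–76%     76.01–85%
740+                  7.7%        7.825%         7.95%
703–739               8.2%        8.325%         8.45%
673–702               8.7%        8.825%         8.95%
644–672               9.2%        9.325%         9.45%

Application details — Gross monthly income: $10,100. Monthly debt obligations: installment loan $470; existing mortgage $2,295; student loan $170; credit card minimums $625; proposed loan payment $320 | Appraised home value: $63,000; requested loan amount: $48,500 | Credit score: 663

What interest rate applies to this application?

Credit score 663 ≥ 644; Total monthly debts = (470 + 2,295 + 170 + 625 + 320) = 3,880. Debt-to-income = 3,880/10,100 = 38.4% — meets 41% limit
Loan-to-value = 48,500/63,000 = 77% — pass (85% max)
Score 663 is in the 644–672 band; LTV 77% is in the 76.01–85% band → 9.45%.

9.45%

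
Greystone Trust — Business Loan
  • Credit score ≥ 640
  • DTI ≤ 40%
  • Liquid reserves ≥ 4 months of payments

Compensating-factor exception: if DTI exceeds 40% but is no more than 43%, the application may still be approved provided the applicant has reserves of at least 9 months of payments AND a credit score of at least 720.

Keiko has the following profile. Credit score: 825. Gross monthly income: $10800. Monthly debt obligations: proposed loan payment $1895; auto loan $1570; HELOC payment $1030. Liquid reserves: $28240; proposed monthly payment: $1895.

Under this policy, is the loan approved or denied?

Credit score 825 ≥ 640 (meets base)
Total debts = (1,895 + 1,570 + 1,030) = 4,495. DTI = 4,495/10,800 = 41.6% > 40% — standard DTI limit exceeded.
Reserves: 28,240 ÷ 1,895 = 14.9 months (meets 4-month minimum)
41.6% falls in the override range (40%–43%), so the compensating-factor test applies.
Reserves 14.9 ≥ 9 months; credit score 825 ≥ 720.
Both override conditions satisfied; DTI exception granted.

Approved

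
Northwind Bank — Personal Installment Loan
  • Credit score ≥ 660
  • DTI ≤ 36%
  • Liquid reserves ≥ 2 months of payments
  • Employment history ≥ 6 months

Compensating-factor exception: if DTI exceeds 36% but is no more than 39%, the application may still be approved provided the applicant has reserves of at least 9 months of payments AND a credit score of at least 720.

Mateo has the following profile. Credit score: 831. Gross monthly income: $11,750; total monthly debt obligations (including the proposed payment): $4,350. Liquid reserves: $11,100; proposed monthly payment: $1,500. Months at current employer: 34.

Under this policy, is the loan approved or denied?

Denied

Credit score 831 ≥ 660 (meets base)
DTI = 4,350/11,750 = 37% > 36% — standard DTI limit exceeded.
Liquid reserves cover 11,100/1,500 = 7.4 months — ≥ 2 required
Employment 34 ≥ 6 months
DTI 37% is within the 36%–39% exception band; checking compensating factors.
Override check — reserves: 7.4 mo (short of 9); score: 831 (ok).
Compensating-factor requirement not fully met.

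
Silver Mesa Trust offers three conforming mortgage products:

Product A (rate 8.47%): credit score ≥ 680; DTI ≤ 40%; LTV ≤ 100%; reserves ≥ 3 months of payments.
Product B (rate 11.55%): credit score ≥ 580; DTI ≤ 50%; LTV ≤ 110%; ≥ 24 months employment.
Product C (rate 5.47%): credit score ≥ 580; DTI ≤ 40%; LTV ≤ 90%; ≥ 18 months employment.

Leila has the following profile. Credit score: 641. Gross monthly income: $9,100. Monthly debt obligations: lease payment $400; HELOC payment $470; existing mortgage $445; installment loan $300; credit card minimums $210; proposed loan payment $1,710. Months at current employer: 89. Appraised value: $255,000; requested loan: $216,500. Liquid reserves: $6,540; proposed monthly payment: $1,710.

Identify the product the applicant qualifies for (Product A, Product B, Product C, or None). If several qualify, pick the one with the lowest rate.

Product C

Total debts = (400 + 470 + 445 + 300 + 210 + 1,710) = 3,535; DTI = 3,535/9,100 = 38.8%.
LTV = 216,500/255,000 = 84.9%.
Reserves = 6,540/1,710 = 3.8 months.
Product A: score 641 < 680; DTI 38.8% ≤ 40%; LTV 84.9% ≤ 100%; reserves 3.8 ≥ 3 mo → does not qualify.
Product B: score 641 ≥ 580; DTI 38.8% ≤ 50%; LTV 84.9% ≤ 110%; employment 89 ≥ 24 mo → qualifies.
Product C: score 641 ≥ 580; DTI 38.8% ≤ 40%; LTV 84.9% ≤ 90%; employment 89 ≥ 18 mo → qualifies.
Qualifying: Product B, Product C. Lowest rate is 5.47% → Product C.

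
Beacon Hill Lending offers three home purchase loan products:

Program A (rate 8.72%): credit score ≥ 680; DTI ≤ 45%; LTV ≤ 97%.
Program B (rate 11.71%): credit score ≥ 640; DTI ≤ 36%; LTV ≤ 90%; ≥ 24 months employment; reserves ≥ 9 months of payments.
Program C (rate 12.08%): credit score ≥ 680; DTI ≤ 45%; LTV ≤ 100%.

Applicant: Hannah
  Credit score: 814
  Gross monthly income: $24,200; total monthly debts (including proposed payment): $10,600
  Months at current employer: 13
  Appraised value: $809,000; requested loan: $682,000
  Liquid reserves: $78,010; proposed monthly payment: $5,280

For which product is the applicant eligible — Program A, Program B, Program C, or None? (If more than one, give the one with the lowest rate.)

DTI = 10,600/24,200 = 43.8%.
LTV = 682,000/809,000 = 84.3%.
Reserves = 78,010/5,280 = 14.8 months.
Program A: score 814 ≥ 680; DTI 43.8% ≤ 45%; LTV 84.3% ≤ 97% → qualifies.
Program B: score 814 ≥ 640; DTI 43.8% > 36%; LTV 84.3% ≤ 90%; employment 13 < 24 mo; reserves 14.8 ≥ 9 mo → does not qualify.
Program C: score 814 ≥ 680; DTI 43.8% ≤ 45%; LTV 84.3% ≤ 100% → qualifies.
Qualifying: Program A, Program C. Lowest rate is 8.72% → Program A.

Program A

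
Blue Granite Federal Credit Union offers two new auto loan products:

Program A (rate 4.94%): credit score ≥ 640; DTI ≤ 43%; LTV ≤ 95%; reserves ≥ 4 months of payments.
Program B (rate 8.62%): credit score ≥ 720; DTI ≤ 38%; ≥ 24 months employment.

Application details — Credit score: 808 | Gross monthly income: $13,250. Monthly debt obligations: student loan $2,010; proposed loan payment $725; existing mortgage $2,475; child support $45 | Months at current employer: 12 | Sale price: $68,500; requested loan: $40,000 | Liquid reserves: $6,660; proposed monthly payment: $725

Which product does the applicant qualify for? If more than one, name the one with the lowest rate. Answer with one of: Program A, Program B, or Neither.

Program A

Total debts = (2,010 + 725 + 2,475 + 45) = 5,255; DTI = 5,255/13,250 = 39.7%.
LTV = 40,000/68,500 = 58.4%.
Reserves = 6,660/725 = 9.2 months.
Program A: score 808 ≥ 640; DTI 39.7% ≤ 43%; LTV 58.4% ≤ 95%; reserves 9.2 ≥ 4 mo → qualifies.
Program B: score 808 ≥ 720; DTI 39.7% > 38%; employment 12 < 24 mo → does not qualify.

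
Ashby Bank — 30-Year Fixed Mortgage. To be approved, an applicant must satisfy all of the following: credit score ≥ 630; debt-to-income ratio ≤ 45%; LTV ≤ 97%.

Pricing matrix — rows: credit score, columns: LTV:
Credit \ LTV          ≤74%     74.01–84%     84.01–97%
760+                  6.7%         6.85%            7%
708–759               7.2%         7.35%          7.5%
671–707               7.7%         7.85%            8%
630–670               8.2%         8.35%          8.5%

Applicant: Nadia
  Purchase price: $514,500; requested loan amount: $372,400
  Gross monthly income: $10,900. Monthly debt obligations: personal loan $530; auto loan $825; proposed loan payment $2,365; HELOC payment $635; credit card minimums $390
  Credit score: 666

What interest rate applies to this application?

Credit score 666 ≥ 630; Total monthly debts = (530 + 825 + 2,365 + 635 + 390) = 4,745. Debt-to-income = 4,745/10,900 = 43.5% — meets 45% limit
Loan-to-value = 372,400/514,500 = 72.4% — pass (97% max)
Score 666 is in the 630–670 band; LTV 72.4% is in the ≤74% band → 8.2%.

8.2%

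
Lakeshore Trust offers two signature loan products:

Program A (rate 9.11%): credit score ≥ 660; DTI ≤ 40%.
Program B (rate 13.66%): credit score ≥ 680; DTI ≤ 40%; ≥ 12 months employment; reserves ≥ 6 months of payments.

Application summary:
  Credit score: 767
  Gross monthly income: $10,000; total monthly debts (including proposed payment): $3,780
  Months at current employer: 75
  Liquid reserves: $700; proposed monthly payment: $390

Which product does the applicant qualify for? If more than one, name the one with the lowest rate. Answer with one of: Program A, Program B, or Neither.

DTI = 3,780/10,000 = 37.8%.
Reserves = 700/390 = 1.8 months.
Program A: score 767 ≥ 660; DTI 37.8% ≤ 40% → qualifies.
Program B: score 767 ≥ 680; DTI 37.8% ≤ 40%; employment 75 ≥ 12 mo; reserves 1.8 < 6 mo → does not qualify.

Program A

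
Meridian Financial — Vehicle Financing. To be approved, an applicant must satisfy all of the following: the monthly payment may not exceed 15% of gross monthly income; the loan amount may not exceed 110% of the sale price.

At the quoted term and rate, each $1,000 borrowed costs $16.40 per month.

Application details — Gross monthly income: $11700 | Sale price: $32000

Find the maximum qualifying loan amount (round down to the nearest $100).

$35,200

Payment cap: 15% × $11,700 = $1,755/month.
At $16.40 per $1,000, that supports 1,755/16.40 × 1,000 ≈ $107,012 → $107,000.
LTV cap: 110% × $32,000 = $35,200 → $35,200.
Binding constraint: loan-to-value.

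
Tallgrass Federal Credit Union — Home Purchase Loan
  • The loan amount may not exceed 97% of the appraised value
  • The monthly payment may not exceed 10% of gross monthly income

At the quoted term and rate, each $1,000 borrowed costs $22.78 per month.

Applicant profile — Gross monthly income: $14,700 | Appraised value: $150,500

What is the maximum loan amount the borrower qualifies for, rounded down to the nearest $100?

Payment cap: 10% × $14,700 = $1,470/month.
At $22.78 per $1,000, that supports 1,470/22.78 × 1,000 ≈ $64,530 → $64,500.
LTV cap: 97% × $150,500 = $145,985 → $145,900.
Binding constraint: payment-to-income.

$64,500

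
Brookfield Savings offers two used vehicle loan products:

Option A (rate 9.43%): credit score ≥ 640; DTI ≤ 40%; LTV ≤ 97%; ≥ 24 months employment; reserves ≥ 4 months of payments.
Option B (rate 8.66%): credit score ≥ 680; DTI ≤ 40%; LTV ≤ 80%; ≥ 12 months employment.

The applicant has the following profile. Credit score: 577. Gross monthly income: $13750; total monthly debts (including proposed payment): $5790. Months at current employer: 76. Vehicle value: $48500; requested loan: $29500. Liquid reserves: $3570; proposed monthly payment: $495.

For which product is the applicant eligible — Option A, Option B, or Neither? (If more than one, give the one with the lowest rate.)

Neither

DTI = 5,790/13,750 = 42.1%.
LTV = 29,500/48,500 = 60.8%.
Reserves = 3,570/495 = 7.2 months.
Option A: score 577 < 640; DTI 42.1% > 40%; LTV 60.8% ≤ 97%; employment 76 ≥ 24 mo; reserves 7.2 ≥ 4 mo → does not qualify.
Option B: score 577 < 680; DTI 42.1% > 40%; LTV 60.8% ≤ 80%; employment 76 ≥ 12 mo → does not qualify.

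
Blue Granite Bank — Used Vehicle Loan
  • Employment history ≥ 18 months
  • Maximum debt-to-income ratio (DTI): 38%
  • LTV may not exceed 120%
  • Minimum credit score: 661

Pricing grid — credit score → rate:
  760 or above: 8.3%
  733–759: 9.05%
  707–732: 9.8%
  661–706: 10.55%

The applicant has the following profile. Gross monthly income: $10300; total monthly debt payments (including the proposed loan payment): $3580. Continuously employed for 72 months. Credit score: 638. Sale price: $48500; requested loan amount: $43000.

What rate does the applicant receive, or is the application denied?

Credit score 638 < 661 (below minimum)
Loan-to-value = 43,000/48,500 = 88.7% — pass (120% max)
Employment 72 ≥ 18 months
DTI = 3,580/10,300 = 34.8% ≤ 38%
Not all requirements met → denied.

Denied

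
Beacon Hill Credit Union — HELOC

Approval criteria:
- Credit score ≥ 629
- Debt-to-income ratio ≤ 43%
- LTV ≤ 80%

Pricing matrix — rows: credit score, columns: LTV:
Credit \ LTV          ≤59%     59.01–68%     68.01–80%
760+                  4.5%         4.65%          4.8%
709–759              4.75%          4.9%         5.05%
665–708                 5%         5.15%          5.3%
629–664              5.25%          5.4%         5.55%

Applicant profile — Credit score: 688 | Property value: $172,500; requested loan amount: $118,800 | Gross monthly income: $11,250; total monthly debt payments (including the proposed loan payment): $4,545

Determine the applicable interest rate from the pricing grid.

5.3%

Credit score 688 ≥ 629; Debt-to-income = 4,545/11,250 = 40.4% — meets 43% limit
Loan-to-value = 118,800/172,500 = 68.9% — pass (80% max)
Score 688 is in the 665–708 band; LTV 68.9% is in the 68.01–80% band → 5.3%.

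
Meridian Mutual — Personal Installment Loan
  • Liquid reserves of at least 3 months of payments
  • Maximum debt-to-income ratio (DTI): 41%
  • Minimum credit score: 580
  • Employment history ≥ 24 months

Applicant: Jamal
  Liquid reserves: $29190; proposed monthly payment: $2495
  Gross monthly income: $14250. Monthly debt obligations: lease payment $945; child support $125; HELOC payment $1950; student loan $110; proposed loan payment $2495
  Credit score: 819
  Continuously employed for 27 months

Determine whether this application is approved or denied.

Approved

Liquid reserves cover 29,190/2,495 = 11.7 months — ≥ 3 required
Total monthly debts = (945 + 125 + 1,950 + 110 + 2,495) = 5,625. DTI: 5,625 ÷ 14,250 = 39.5%, within the 41% cap
Credit score 819 ≥ 580 (meets)
Employment 27 ≥ 24 months
All criteria satisfied.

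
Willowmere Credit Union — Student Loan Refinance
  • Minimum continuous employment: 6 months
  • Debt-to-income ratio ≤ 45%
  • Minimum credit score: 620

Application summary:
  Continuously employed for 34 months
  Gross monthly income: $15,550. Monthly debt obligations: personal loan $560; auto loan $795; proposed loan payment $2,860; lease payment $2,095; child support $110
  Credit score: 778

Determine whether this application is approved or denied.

Employment 34 ≥ 6 months
Total monthly debts = (560 + 795 + 2,860 + 2,095 + 110) = 6,420. Debt-to-income = 6,420/15,550 = 41.3% — meets 45% limit
Credit score 778 ≥ 620 (meets)
All criteria satisfied.

Approved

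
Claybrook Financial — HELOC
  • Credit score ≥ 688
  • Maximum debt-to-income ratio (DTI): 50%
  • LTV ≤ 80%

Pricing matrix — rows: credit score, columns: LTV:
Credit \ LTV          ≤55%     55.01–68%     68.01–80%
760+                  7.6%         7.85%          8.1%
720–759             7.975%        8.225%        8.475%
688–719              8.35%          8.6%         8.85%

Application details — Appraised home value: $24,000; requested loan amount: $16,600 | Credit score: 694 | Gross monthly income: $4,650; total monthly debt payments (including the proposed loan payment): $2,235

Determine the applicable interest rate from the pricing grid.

Credit score 694 ≥ 688; DTI = 2,235/4,650 = 48.1% ≤ 50%
LTV = 16,600/24,000 = 69.2% ≤ 80%
Row: 694 falls in 688–719. Column: 69.2% falls in 68.01–80%. Rate = 8.85%.

8.85%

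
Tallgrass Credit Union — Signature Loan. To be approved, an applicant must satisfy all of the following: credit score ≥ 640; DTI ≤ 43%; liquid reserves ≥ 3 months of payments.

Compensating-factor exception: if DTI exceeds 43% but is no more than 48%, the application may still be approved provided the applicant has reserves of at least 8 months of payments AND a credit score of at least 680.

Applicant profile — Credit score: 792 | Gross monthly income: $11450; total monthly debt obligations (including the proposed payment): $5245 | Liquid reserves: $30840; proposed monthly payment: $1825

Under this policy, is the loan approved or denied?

Approved

Credit score 792 ≥ 640 (meets base)
DTI = 5,245/11,450 = 45.8% > 43% — standard DTI limit exceeded.
Reserves: 30,840 ÷ 1,825 = 16.9 months (meets 3-month minimum)
45.8% falls in the override range (43%–48%), so the compensating-factor test applies.
Reserves 16.9 ≥ 8 months; credit score 792 ≥ 680.
Both override conditions satisfied; DTI exception granted.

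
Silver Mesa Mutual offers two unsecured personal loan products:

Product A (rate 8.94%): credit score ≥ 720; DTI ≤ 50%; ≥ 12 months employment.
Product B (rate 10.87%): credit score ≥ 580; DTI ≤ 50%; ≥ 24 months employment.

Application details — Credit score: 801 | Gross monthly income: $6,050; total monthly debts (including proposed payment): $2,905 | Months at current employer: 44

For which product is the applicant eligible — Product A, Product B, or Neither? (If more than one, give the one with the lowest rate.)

Product A

DTI = 2,905/6,050 = 48%.
Product A: score 801 ≥ 720; DTI 48% ≤ 50%; employment 44 ≥ 12 mo → qualifies.
Product B: score 801 ≥ 580; DTI 48% ≤ 50%; employment 44 ≥ 24 mo → qualifies.
Qualifying: Product A, Product B. Lowest rate is 8.94% → Product A.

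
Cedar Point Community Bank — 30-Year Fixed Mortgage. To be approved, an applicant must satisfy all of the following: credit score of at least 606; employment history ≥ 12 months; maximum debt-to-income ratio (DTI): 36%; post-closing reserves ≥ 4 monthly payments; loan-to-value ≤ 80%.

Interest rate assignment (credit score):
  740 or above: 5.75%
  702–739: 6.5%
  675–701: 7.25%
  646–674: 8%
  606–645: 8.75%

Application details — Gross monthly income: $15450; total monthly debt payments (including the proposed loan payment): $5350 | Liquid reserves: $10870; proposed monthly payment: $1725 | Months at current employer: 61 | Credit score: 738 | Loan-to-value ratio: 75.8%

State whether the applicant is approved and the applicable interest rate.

Credit score 738 ≥ 606 (meets minimum)
LTV 75.8% — within 80%
Liquid reserves cover 10,870/1,725 = 6.3 months — ≥ 4 required
Debt-to-income = 5,350/15,450 = 34.6% — meets 36% limit
Employment 61 ≥ 12 months
All requirements met. Score 738 falls in the 702–739 tier → 6.5%.

Approved at 6.5%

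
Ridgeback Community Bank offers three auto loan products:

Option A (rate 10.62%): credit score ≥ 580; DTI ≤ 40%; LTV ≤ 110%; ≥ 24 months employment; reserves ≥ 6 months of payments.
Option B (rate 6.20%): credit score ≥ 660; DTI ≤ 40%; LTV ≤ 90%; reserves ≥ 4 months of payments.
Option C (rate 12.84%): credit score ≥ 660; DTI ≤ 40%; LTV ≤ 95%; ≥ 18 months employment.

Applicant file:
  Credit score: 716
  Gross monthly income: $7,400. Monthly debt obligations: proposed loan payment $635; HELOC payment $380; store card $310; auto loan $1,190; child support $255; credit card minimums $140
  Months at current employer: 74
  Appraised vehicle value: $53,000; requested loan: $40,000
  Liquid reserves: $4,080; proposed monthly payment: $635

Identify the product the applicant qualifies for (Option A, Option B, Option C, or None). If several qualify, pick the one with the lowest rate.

Option B

Total debts = (635 + 380 + 310 + 1,190 + 255 + 140) = 2,910; DTI = 2,910/7,400 = 39.3%.
LTV = 40,000/53,000 = 75.5%.
Reserves = 4,080/635 = 6.4 months.
Option A: score 716 ≥ 580; DTI 39.3% ≤ 40%; LTV 75.5% ≤ 110%; employment 74 ≥ 24 mo; reserves 6.4 ≥ 6 mo → qualifies.
Option B: score 716 ≥ 660; DTI 39.3% ≤ 40%; LTV 75.5% ≤ 90%; reserves 6.4 ≥ 4 mo → qualifies.
Option C: score 716 ≥ 660; DTI 39.3% ≤ 40%; LTV 75.5% ≤ 95%; employment 74 ≥ 18 mo → qualifies.
Qualifying: Option A, Option B, Option C. Lowest rate is 6.20% → Option B.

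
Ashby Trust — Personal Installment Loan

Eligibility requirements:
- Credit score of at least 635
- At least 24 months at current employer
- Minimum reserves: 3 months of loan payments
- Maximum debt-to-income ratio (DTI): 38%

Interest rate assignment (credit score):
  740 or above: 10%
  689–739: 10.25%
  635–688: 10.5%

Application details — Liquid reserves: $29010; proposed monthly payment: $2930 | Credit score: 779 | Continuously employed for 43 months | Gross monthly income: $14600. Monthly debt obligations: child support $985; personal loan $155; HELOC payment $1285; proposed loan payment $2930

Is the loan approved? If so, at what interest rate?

Credit score 779 ≥ 635 (meets minimum)
Employment 43 ≥ 24 months
Liquid reserves cover 29,010/2,930 = 9.9 months — ≥ 3 required
Total monthly debts = (985 + 155 + 1,285 + 2,930) = 5,355. DTI = 5,355/14,600 = 36.7% ≤ 38%
All requirements met. Score 779 falls in the 740 or above tier → 10%.

Approved at 10%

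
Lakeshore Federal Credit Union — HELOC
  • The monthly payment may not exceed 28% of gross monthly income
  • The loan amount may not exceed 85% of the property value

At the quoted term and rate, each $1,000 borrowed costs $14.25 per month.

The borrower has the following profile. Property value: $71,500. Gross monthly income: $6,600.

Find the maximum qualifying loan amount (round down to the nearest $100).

Payment cap: 28% × $6,600 = $1,848/month.
At $14.25 per $1,000, that supports 1,848/14.25 × 1,000 ≈ $129,684 → $129,600.
LTV cap: 85% × $71,500 = $60,775 → $60,700.
Binding constraint: loan-to-value.

$60,700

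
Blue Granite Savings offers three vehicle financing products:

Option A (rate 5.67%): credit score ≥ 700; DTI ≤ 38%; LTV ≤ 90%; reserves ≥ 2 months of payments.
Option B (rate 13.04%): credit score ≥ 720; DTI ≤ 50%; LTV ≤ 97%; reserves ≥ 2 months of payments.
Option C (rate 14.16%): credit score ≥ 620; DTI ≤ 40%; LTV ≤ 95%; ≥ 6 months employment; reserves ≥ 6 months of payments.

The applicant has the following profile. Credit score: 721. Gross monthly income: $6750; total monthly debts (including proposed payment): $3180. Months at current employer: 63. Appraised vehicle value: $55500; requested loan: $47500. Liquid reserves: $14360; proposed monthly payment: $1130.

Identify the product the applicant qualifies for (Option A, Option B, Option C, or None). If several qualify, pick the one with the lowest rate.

Option B

DTI = 3,180/6,750 = 47.1%.
LTV = 47,500/55,500 = 85.6%.
Reserves = 14,360/1,130 = 12.7 months.
Option A: score 721 ≥ 700; DTI 47.1% > 38%; LTV 85.6% ≤ 90%; reserves 12.7 ≥ 2 mo → does not qualify.
Option B: score 721 ≥ 720; DTI 47.1% ≤ 50%; LTV 85.6% ≤ 97%; reserves 12.7 ≥ 2 mo → qualifies.
Option C: score 721 ≥ 620; DTI 47.1% > 40%; LTV 85.6% ≤ 95%; employment 63 ≥ 6 mo; reserves 12.7 ≥ 6 mo → does not qualify.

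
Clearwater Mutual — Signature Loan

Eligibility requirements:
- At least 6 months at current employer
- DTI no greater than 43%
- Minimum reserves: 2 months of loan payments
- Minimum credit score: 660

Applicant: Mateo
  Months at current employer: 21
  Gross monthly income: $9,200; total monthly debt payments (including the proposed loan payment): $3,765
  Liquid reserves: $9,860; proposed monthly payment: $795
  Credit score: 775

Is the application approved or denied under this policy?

Approved

Employment 21 ≥ 6 months
DTI = 3,765/9,200 = 40.9% ≤ 43%
Liquid reserves cover 9,860/795 = 12.4 months — ≥ 2 required
Credit score 775 ≥ 660 (meets)
All criteria satisfied.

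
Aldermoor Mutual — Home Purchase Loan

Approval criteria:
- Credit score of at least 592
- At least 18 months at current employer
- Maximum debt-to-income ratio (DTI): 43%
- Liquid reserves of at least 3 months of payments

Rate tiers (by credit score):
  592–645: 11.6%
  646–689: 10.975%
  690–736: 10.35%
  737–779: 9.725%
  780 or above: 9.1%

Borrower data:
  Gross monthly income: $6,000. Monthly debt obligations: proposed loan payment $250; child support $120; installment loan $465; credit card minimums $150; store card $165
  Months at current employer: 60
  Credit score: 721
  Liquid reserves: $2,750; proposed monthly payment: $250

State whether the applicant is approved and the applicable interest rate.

Approved at 10.35%

Credit score 721 ≥ 592 (meets minimum)
Liquid reserves cover 2,750/250 = 11.0 months — ≥ 3 required
Employment 60 ≥ 18 months
Total monthly debts = (250 + 120 + 465 + 150 + 165) = 1,150. DTI: 1,150 ÷ 6,000 = 19.2%, within the 43% cap
All requirements met. Score 721 falls in the 690–736 tier → 10.35%.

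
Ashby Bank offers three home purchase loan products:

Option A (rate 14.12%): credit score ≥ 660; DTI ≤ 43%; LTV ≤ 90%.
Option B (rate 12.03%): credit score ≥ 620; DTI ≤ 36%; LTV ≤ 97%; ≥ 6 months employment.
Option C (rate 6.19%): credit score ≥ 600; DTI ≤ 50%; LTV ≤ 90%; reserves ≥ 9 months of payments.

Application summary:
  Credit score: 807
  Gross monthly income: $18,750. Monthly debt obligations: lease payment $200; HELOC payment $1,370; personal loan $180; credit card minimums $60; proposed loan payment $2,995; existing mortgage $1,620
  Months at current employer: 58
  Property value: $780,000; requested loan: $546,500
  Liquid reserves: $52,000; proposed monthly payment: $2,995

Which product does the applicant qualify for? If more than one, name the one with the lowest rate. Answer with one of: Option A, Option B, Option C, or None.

Option C

Total debts = (200 + 1,370 + 180 + 60 + 2,995 + 1,620) = 6,425; DTI = 6,425/18,750 = 34.3%.
LTV = 546,500/780,000 = 70.1%.
Reserves = 52,000/2,995 = 17.4 months.
Option A: score 807 ≥ 660; DTI 34.3% ≤ 43%; LTV 70.1% ≤ 90% → qualifies.
Option B: score 807 ≥ 620; DTI 34.3% ≤ 36%; LTV 70.1% ≤ 97%; employment 58 ≥ 6 mo → qualifies.
Option C: score 807 ≥ 600; DTI 34.3% ≤ 50%; LTV 70.1% ≤ 90%; reserves 17.4 ≥ 9 mo → qualifies.
Qualifying: Option A, Option B, Option C. Lowest rate is 6.19% → Option C.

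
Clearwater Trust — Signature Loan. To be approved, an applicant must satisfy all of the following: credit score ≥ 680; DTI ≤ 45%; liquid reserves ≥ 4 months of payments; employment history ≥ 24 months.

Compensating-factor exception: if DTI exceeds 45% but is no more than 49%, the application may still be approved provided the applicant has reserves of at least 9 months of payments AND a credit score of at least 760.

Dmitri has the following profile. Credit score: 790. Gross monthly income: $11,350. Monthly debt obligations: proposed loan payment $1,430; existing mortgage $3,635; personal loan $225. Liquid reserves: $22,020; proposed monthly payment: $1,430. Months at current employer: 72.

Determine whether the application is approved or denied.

Credit score 790 ≥ 680 (meets base)
Total debts = (1,430 + 3,635 + 225) = 5,290. DTI = 5,290/11,350 = 46.6% > 45% — standard DTI limit exceeded.
Liquid reserves cover 22,020/1,430 = 15.4 months — ≥ 4 required
Employment 72 ≥ 24 months
46.6% falls in the override range (45%–49%), so the compensating-factor test applies.
Override check — reserves: 15.4 mo (ok); score: 790 (ok).
Both override conditions satisfied; DTI exception granted.

Approved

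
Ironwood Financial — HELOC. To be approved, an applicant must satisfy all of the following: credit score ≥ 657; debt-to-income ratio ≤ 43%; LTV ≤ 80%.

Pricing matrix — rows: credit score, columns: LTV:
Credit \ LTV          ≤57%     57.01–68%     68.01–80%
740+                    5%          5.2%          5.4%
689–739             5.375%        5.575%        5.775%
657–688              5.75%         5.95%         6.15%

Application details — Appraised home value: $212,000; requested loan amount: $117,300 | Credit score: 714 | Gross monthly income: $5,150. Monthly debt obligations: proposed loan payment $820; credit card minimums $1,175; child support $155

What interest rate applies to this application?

Credit score 714 ≥ 657; Total monthly debts = (820 + 1,175 + 155) = 2,150. DTI: 2,150 ÷ 5,150 = 41.7%, within the 43% cap
LTV = 117,300/212,000 = 55.3% ≤ 80%
Credit 714 → row 689–739; LTV 55.3% → column ≤57%. Grid cell → 5.375%.

5.375%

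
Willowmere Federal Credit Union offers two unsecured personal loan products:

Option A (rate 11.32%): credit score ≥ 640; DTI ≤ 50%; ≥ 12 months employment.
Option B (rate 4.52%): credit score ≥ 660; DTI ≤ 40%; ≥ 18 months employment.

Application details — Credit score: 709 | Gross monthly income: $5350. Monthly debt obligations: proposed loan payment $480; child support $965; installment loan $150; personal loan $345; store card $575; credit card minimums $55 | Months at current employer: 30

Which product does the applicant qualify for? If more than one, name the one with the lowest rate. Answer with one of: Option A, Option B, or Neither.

Total debts = (480 + 965 + 150 + 345 + 575 + 55) = 2,570; DTI = 2,570/5,350 = 48%.
Option A: score 709 ≥ 640; DTI 48% ≤ 50%; employment 30 ≥ 12 mo → qualifies.
Option B: score 709 ≥ 660; DTI 48% > 40%; employment 30 ≥ 18 mo → does not qualify.

Option A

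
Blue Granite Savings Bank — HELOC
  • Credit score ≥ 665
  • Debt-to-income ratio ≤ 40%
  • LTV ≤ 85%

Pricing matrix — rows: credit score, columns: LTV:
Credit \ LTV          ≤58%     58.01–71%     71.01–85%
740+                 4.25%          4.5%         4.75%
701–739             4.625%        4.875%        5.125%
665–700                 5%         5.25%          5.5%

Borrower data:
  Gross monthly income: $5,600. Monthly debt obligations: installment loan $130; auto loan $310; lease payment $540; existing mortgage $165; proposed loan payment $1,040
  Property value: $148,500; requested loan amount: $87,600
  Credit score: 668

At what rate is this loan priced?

5.25%

Credit score 668 ≥ 665; Total monthly debts = (130 + 310 + 540 + 165 + 1,040) = 2,185. DTI = 2,185/5,600 = 39% ≤ 40%
LTV = 87,600/148,500 = 59% ≤ 85%
Row: 668 falls in 665–700. Column: 59% falls in 58.01–71%. Rate = 5.25%.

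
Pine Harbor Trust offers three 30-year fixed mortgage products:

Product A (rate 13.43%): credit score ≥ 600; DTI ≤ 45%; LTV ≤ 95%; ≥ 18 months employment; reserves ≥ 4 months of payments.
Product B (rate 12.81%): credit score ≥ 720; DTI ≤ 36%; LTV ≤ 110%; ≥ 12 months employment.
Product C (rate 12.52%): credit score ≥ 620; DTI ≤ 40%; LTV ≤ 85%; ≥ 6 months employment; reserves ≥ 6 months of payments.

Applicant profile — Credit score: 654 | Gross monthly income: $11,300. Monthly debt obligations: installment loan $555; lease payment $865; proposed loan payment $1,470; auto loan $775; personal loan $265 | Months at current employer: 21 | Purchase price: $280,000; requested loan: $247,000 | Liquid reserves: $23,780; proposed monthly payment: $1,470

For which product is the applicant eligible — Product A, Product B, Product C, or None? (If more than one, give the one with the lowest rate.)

Product A

Total debts = (555 + 865 + 1,470 + 775 + 265) = 3,930; DTI = 3,930/11,300 = 34.8%.
LTV = 247,000/280,000 = 88.2%.
Reserves = 23,780/1,470 = 16.2 months.
Product A: score 654 ≥ 600; DTI 34.8% ≤ 45%; LTV 88.2% ≤ 95%; employment 21 ≥ 18 mo; reserves 16.2 ≥ 4 mo → qualifies.
Product B: score 654 < 720; DTI 34.8% ≤ 36%; LTV 88.2% ≤ 110%; employment 21 ≥ 12 mo → does not qualify.
Product C: score 654 ≥ 620; DTI 34.8% ≤ 40%; LTV 88.2% > 85%; employment 21 ≥ 6 mo; reserves 16.2 ≥ 6 mo → does not qualify.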